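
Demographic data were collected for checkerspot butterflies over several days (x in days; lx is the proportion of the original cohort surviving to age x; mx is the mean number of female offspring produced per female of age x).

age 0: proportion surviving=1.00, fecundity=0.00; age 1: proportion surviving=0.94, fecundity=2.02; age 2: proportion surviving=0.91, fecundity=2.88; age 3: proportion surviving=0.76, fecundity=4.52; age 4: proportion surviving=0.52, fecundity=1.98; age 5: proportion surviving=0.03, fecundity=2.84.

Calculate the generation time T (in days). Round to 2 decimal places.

2.42

lx·mx: 0, 1.8988, 2.6208, 3.4352, 1.0296, 0.0852 → R0 = 9.0696
x·lx·mx: 0, 1.8988, 5.2416, 10.3056, 4.1184, 0.426 → Σ = 21.9904
T = 21.9904 / 9.0696 = 2.424627… → 2.42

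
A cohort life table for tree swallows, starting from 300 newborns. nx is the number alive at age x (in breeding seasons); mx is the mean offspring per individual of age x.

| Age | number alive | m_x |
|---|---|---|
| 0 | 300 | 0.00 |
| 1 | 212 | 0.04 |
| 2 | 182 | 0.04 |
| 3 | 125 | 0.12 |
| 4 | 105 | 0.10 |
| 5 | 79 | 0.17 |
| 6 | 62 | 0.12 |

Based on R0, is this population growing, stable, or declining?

declining

lx = nx/n0 = nx/300: 1, 0.70667…, 0.60667…, 0.41667…, 0.35, 0.26333…, 0.20667…
R0 = Σ lx·mx = 0 + 0.028267… + 0.024267… + 0.05… + 0.035 + 0.044767… + 0.0248… = 0.2071…
R0 < 1, so the population is declining.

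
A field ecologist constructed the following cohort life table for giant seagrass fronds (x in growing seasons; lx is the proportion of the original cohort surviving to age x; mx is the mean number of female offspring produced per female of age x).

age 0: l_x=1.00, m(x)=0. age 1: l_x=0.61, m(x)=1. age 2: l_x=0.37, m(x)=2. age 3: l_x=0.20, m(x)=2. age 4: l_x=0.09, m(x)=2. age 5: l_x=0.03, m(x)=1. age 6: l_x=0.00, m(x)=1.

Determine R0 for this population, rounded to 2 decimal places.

lx·mx by age: 0, 0.61, 0.74, 0.4, 0.18, 0.03, 0
R0 = Σ lx·mx = 1.96 → 1.96

1.96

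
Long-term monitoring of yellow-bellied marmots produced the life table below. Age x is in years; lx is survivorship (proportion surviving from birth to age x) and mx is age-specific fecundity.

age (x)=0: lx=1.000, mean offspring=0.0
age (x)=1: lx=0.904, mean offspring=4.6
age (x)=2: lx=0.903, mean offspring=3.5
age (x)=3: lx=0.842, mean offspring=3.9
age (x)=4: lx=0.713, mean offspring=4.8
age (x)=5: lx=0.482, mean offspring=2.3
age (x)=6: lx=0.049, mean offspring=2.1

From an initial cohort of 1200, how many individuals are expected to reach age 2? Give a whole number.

Expected survivors = N0 · l_2 = 1200 × 0.903 = 1083.6 → 1084

1084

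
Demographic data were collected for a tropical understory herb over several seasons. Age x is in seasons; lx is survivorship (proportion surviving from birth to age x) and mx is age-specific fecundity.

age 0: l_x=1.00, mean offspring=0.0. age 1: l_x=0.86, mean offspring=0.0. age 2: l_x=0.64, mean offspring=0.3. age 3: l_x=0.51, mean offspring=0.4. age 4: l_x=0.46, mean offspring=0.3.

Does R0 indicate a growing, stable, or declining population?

R0 = Σ lx·mx = 0 + 0 + 0.192 + 0.204 + 0.138 = 0.534
R0 < 1, so the population is declining.

declining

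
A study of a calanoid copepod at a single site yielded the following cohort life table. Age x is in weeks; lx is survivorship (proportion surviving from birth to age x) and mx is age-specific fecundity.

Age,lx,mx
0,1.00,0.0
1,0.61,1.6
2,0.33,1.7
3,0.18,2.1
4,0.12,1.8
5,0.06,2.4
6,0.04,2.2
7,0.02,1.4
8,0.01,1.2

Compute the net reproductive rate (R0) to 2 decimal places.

lx·mx by age: 0, 0.976, 0.561, 0.378, 0.216, 0.144, 0.088, 0.028, 0.012
R0 = Σ lx·mx = 2.403 → 2.40

2.40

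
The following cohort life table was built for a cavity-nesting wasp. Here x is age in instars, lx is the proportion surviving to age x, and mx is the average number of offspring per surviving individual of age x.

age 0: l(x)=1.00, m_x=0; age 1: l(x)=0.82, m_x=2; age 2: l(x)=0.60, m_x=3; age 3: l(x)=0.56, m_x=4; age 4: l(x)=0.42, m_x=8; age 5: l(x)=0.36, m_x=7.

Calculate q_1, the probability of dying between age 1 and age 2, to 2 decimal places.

0.27

q_1 = (l_1 − l_2) / l_1 = (0.82 − 0.6) / 0.82
     = 0.22 / 0.82 = 0.268293… → 0.27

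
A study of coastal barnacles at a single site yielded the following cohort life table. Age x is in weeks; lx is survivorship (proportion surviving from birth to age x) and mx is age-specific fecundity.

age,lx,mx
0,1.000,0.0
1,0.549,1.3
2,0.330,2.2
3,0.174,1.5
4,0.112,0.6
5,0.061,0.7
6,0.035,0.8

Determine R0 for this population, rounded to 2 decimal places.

lx·mx by age: 0, 0.7137, 0.726, 0.261, 0.0672, 0.0427, 0.028
R0 = Σ lx·mx = 1.8386 → 1.84

1.84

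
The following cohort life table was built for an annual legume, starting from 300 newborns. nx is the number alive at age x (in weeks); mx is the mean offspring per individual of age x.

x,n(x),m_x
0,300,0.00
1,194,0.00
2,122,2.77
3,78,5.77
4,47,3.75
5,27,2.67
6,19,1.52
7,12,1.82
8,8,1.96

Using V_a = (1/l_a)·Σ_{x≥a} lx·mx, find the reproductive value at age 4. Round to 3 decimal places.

6.697

lx = nx/n0 = nx/300: 1, 0.64667…, 0.40667…, 0.26, 0.15667…, 0.09, 0.06333…, 0.04, 0.02667…
lx·mx for x ≥ 4: 0.5875…, 0.2403, 0.096267…, 0.0728, 0.052267… → sum = 1.049133…
V_4 = 1.049133… / l_4 = 1.049133… / 0.156667… = 6.696596… → 6.697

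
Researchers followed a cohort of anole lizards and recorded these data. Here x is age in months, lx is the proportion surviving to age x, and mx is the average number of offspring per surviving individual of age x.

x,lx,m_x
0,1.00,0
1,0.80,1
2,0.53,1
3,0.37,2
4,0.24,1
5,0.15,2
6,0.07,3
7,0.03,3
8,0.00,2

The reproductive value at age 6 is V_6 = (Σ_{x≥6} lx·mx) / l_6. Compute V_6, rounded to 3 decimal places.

4.286

lx·mx for x ≥ 6: 0.21, 0.09, 0 → sum = 0.3
V_6 = 0.3 / l_6 = 0.3 / 0.07 = 4.285714… → 4.286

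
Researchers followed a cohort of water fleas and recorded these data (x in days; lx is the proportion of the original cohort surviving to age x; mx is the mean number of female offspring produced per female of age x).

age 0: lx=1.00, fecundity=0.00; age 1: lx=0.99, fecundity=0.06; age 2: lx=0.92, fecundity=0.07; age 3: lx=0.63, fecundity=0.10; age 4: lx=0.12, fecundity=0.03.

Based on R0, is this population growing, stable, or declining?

declining

R0 = Σ lx·mx = 0 + 0.0594 + 0.0644 + 0.063 + 0.0036 = 0.1904
R0 < 1, so the population is declining.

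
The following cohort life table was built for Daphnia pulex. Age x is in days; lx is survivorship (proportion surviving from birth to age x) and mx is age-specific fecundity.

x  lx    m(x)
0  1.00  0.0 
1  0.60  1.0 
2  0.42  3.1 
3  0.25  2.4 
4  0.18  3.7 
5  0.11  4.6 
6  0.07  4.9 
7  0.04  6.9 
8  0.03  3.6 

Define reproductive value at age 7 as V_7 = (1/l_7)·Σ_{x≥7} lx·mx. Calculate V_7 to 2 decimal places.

9.60

lx·mx for x ≥ 7: 0.276, 0.108 → sum = 0.384
V_7 = 0.384 / l_7 = 0.384 / 0.04 = 9.6 → 9.60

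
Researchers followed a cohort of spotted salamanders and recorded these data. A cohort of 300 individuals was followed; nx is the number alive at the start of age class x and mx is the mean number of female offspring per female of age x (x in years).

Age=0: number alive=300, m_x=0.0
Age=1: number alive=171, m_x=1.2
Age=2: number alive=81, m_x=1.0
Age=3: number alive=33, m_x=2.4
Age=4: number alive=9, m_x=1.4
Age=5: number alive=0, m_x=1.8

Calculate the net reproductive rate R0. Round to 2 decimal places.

1.26

lx = nx/n0 = nx/300: 1, 0.57, 0.27, 0.11, 0.03, 0
lx·mx by age: 0, 0.684, 0.27, 0.264, 0.042, 0
R0 = Σ lx·mx = 1.26 → 1.26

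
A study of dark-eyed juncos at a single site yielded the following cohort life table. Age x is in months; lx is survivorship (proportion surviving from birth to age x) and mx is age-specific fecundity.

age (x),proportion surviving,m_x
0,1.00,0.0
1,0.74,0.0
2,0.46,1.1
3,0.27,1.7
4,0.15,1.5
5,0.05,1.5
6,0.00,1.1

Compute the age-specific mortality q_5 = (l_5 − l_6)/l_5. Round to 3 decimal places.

q_5 = (l_5 − l_6) / l_5 = (0.05 − 0) / 0.05
     = 0.05 / 0.05 = 1 → 1.000

1.000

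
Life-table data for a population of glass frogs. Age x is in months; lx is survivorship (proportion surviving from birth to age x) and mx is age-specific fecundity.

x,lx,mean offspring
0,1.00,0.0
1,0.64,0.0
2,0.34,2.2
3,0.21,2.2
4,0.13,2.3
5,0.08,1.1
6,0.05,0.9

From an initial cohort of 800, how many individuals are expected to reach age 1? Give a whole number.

512

Expected survivors = N0 · l_1 = 800 × 0.64 = 512 → 512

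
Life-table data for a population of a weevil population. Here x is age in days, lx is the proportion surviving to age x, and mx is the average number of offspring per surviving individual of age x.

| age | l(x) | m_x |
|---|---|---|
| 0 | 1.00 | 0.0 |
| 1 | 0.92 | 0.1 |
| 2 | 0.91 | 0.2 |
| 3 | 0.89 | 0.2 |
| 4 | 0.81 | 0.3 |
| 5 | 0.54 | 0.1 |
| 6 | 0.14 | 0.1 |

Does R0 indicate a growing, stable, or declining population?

declining

R0 = Σ lx·mx = 0 + 0.092 + 0.182 + 0.178 + 0.243 + 0.054 + 0.014 = 0.763
R0 < 1, so the population is declining.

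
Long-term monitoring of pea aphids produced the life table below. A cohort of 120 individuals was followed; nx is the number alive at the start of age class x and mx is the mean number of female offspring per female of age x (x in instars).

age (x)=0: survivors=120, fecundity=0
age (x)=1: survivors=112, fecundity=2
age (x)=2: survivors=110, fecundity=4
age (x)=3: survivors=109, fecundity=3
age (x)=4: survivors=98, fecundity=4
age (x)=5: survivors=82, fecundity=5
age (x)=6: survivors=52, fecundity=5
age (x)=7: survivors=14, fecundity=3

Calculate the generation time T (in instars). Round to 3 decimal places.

lx = nx/n0 = nx/120: 1, 0.93333…, 0.91667…, 0.90833…, 0.81667…, 0.68333…, 0.43333…, 0.11667…
lx·mx: 0, 1.866667…, 3.666667…, 2.725…, 3.266667…, 3.416667…, 2.166667…, 0.35… → R0 = 17.458333…
x·lx·mx: 0, 1.866667…, 7.333333…, 8.175…, 13.066667…, 17.083333…, 13…, 2.45… → Σ = 62.975…
T = 62.975… / 17.458333… = 3.60716… → 3.607

3.607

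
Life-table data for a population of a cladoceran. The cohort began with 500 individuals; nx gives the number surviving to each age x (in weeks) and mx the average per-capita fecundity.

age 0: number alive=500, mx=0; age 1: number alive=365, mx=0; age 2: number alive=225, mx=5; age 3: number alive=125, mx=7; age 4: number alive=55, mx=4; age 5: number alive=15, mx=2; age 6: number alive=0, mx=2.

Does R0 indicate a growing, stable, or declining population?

growing

lx = nx/n0 = nx/500: 1, 0.73, 0.45, 0.25, 0.11, 0.03, 0
R0 = Σ lx·mx = 0 + 0 + 2.25 + 1.75 + 0.44 + 0.06 + 0 = 4.5
R0 > 1, so the population is growing.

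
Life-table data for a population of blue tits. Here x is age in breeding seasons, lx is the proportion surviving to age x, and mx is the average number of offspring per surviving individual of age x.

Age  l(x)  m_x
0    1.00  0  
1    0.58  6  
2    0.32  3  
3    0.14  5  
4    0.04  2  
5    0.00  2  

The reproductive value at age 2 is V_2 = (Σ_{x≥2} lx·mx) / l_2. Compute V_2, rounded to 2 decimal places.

5.44

lx·mx for x ≥ 2: 0.96, 0.7, 0.08, 0 → sum = 1.74
V_2 = 1.74 / l_2 = 1.74 / 0.32 = 5.4375 → 5.44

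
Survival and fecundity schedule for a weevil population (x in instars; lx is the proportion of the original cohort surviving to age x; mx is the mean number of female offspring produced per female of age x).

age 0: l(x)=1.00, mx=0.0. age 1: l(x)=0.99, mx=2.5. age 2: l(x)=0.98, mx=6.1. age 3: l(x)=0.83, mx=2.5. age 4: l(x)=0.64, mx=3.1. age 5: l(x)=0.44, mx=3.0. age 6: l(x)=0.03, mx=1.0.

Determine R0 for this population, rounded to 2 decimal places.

lx·mx by age: 0, 2.475, 5.978, 2.075, 1.984, 1.32, 0.03
R0 = Σ lx·mx = 13.862 → 13.86

13.86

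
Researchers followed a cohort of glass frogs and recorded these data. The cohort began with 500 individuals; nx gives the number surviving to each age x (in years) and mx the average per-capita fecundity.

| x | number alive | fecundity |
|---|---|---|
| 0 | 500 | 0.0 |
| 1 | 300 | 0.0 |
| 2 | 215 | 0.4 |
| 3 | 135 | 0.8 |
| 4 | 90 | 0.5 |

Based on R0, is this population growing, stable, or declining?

lx = nx/n0 = nx/500: 1, 0.6, 0.43, 0.27, 0.18
R0 = Σ lx·mx = 0 + 0 + 0.172 + 0.216 + 0.09 = 0.478
R0 < 1, so the population is declining.

declining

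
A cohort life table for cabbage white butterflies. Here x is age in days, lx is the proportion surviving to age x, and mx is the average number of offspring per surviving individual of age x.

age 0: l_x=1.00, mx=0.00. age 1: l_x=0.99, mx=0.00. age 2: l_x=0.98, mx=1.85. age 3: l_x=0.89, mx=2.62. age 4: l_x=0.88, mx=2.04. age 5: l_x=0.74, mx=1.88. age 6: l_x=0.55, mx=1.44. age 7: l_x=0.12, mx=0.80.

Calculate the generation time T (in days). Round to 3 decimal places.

lx·mx: 0, 0, 1.813, 2.3318, 1.7952, 1.3912, 0.792, 0.096 → R0 = 8.2192
x·lx·mx: 0, 0, 3.626, 6.9954, 7.1808, 6.956, 4.752, 0.672 → Σ = 30.1822
T = 30.1822 / 8.2192 = 3.672158… → 3.672

3.672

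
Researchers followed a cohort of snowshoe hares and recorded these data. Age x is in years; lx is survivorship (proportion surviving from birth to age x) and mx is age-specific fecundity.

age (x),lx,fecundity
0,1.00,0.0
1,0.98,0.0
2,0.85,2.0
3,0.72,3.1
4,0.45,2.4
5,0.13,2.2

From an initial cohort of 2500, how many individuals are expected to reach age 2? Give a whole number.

2125

Expected survivors = N0 · l_2 = 2500 × 0.85 = 2125 → 2125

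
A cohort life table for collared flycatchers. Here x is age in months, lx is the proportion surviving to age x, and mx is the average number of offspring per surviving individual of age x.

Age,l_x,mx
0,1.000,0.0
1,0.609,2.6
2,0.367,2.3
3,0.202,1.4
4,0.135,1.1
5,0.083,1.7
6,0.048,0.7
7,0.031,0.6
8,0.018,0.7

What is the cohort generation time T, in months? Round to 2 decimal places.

lx·mx: 0, 1.5834, 0.8441, 0.2828, 0.1485, 0.1411, 0.0336, 0.0186, 0.0126 → R0 = 3.0647
x·lx·mx: 0, 1.5834, 1.6882, 0.8484, 0.594, 0.7055, 0.2016, 0.1302, 0.1008 → Σ = 5.8521
T = 5.8521 / 3.0647 = 1.909518… → 1.91

1.91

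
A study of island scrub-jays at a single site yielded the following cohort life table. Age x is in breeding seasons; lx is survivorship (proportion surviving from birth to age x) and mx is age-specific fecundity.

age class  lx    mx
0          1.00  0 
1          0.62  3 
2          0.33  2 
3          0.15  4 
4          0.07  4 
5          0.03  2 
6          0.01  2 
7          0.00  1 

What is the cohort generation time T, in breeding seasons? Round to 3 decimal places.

lx·mx: 0, 1.86, 0.66, 0.6, 0.28, 0.06, 0.02, 0 → R0 = 3.48
x·lx·mx: 0, 1.86, 1.32, 1.8, 1.12, 0.3, 0.12, 0 → Σ = 6.52
T = 6.52 / 3.48 = 1.873563… → 1.874

1.874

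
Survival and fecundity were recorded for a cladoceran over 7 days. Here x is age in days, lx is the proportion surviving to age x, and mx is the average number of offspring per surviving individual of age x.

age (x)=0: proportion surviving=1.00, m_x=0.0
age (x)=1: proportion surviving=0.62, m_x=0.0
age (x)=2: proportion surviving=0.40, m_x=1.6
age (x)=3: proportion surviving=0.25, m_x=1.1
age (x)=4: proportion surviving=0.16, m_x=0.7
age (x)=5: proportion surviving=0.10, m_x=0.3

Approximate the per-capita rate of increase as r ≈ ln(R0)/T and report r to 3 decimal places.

0.022

R0 = Σ lx·mx = 0 + 0 + 0.64 + 0.275 + 0.112 + 0.03 = 1.057
Σ x·lx·mx = 2.703; T = 2.703/1.057 = 2.55724…
r ≈ ln(R0)/T = ln(1.057)/2.55724… = 0.02168… → 0.022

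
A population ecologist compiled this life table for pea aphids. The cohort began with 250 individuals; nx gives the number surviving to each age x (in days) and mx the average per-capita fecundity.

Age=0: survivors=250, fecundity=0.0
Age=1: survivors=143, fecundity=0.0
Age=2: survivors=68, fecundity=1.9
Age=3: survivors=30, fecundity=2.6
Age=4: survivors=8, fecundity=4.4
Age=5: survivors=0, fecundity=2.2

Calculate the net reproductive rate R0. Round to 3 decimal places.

lx = nx/n0 = nx/250: 1, 0.572, 0.272, 0.12, 0.032, 0
lx·mx by age: 0, 0, 0.5168, 0.312, 0.1408, 0
R0 = Σ lx·mx = 0.9696 → 0.970

0.970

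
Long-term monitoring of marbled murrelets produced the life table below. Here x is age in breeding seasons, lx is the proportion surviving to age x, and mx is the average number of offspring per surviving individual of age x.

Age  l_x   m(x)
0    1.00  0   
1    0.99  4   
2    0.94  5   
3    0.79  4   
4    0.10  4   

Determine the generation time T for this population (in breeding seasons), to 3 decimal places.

lx·mx: 0, 3.96, 4.7, 3.16, 0.4 → R0 = 12.22
x·lx·mx: 0, 3.96, 9.4, 9.48, 1.6 → Σ = 24.44
T = 24.44 / 12.22 = 2 → 2.000

2.000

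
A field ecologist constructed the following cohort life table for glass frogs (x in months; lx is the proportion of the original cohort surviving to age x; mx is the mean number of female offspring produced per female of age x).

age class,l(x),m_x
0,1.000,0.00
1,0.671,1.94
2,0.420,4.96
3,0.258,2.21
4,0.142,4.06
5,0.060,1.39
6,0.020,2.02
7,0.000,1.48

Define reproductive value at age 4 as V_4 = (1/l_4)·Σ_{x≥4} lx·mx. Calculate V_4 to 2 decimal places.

lx·mx for x ≥ 4: 0.57652, 0.0834, 0.0404, 0 → sum = 0.70032
V_4 = 0.70032 / l_4 = 0.70032 / 0.142 = 4.931831… → 4.93

4.93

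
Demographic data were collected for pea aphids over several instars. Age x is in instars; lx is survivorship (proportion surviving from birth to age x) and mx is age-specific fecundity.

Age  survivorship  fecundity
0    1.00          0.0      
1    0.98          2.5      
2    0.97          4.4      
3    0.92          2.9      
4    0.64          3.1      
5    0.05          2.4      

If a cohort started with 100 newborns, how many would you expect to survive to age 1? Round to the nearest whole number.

98

Expected survivors = N0 · l_1 = 100 × 0.98 = 98 → 98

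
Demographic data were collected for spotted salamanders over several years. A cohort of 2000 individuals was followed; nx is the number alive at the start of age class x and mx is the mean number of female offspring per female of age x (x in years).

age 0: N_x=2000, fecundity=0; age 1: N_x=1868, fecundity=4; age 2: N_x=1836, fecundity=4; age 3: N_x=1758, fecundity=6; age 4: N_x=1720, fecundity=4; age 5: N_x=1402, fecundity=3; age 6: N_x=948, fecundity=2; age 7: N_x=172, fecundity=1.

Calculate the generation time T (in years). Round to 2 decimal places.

2.98

lx = nx/n0 = nx/2000: 1, 0.934, 0.918, 0.879, 0.86, 0.701, 0.474, 0.086
lx·mx: 0, 3.736, 3.672, 5.274, 3.44, 2.103, 0.948, 0.086 → R0 = 19.259
x·lx·mx: 0, 3.736, 7.344, 15.822, 13.76, 10.515, 5.688, 0.602 → Σ = 57.467
T = 57.467 / 19.259 = 2.983904… → 2.98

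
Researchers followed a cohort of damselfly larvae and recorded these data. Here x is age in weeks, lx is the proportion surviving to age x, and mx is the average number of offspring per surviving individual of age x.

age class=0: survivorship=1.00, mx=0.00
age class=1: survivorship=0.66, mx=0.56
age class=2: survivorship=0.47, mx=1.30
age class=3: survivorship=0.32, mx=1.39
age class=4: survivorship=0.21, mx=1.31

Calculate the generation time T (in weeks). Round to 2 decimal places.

2.37

lx·mx: 0, 0.3696, 0.611, 0.4448, 0.2751 → R0 = 1.7005
x·lx·mx: 0, 0.3696, 1.222, 1.3344, 1.1004 → Σ = 4.0264
T = 4.0264 / 1.7005 = 2.367774… → 2.37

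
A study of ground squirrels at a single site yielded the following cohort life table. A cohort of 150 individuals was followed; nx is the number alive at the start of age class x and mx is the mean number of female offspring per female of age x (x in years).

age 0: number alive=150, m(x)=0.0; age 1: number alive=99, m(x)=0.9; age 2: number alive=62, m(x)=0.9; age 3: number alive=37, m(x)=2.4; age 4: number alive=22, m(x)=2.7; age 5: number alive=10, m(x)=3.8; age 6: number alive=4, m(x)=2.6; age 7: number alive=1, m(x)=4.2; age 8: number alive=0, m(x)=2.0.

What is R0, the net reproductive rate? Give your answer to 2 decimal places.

lx = nx/n0 = nx/150: 1, 0.66, 0.41333…, 0.24667…, 0.14667…, 0.06667…, 0.02667…, 0.00667…, 0
lx·mx by age: 0, 0.594, 0.372…, 0.592…, 0.396…, 0.253333…, 0.069333…, 0.028…, 0
R0 = Σ lx·mx = 2.304667… → 2.30

2.30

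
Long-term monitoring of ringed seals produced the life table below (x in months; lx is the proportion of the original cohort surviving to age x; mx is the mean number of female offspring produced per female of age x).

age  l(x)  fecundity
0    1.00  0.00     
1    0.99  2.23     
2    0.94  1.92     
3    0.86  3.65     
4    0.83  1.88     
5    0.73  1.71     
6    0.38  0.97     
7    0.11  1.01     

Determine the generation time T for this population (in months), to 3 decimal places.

2.941

lx·mx: 0, 2.2077, 1.8048, 3.139, 1.5604, 1.2483, 0.3686, 0.1111 → R0 = 10.4399
x·lx·mx: 0, 2.2077, 3.6096, 9.417, 6.2416, 6.2415, 2.2116, 0.7777 → Σ = 30.7067
T = 30.7067 / 10.4399 = 2.941283… → 2.941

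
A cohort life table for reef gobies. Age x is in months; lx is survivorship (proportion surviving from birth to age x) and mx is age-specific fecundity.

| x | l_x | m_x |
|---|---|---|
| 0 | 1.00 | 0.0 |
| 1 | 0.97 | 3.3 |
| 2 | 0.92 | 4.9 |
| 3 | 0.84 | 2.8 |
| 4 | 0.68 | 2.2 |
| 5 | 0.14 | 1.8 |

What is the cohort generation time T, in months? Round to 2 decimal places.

lx·mx: 0, 3.201, 4.508, 2.352, 1.496, 0.252 → R0 = 11.809
x·lx·mx: 0, 3.201, 9.016, 7.056, 5.984, 1.26 → Σ = 26.517
T = 26.517 / 11.809 = 2.245491… → 2.25

2.25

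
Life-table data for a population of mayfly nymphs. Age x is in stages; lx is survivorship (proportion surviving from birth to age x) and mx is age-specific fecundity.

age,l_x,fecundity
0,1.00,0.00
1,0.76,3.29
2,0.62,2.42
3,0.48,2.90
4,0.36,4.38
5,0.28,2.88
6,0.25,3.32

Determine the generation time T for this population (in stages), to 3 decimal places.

lx·mx: 0, 2.5004, 1.5004, 1.392, 1.5768, 0.8064, 0.83 → R0 = 8.606
x·lx·mx: 0, 2.5004, 3.0008, 4.176, 6.3072, 4.032, 4.98 → Σ = 24.9964
T = 24.9964 / 8.606 = 2.904532… → 2.905

2.905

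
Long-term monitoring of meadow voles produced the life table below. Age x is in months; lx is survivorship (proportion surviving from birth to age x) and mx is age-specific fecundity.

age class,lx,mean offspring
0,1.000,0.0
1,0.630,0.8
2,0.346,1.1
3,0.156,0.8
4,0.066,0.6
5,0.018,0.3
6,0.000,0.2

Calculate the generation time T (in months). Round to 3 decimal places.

1.731

lx·mx: 0, 0.504, 0.3806, 0.1248, 0.0396, 0.0054, 0 → R0 = 1.0544
x·lx·mx: 0, 0.504, 0.7612, 0.3744, 0.1584, 0.027, 0 → Σ = 1.825
T = 1.825 / 1.0544 = 1.730842… → 1.731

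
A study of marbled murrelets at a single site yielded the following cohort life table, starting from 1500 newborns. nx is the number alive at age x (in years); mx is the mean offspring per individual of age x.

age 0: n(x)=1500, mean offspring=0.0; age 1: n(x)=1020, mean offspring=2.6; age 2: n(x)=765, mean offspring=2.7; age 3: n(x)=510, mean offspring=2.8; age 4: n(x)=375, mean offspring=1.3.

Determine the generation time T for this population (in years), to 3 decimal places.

1.962

lx = nx/n0 = nx/1500: 1, 0.68, 0.51, 0.34, 0.25
lx·mx: 0, 1.768, 1.377, 0.952, 0.325 → R0 = 4.422
x·lx·mx: 0, 1.768, 2.754, 2.856, 1.3 → Σ = 8.678
T = 8.678 / 4.422 = 1.96246… → 1.962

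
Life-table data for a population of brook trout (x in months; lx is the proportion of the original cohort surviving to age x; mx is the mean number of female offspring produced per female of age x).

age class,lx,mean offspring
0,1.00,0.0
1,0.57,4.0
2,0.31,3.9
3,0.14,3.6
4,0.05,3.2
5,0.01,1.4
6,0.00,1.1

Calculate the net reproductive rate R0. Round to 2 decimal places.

4.17

lx·mx by age: 0, 2.28, 1.209, 0.504, 0.16, 0.014, 0
R0 = Σ lx·mx = 4.167 → 4.17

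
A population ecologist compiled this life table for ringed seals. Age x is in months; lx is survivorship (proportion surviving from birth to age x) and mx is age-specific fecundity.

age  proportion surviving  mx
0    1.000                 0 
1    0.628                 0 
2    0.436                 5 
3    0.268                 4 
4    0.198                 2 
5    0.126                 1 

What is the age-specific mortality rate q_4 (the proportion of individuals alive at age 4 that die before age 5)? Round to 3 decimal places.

q_4 = (l_4 − l_5) / l_4 = (0.198 − 0.126) / 0.198
     = 0.072 / 0.198 = 0.363636… → 0.364

0.364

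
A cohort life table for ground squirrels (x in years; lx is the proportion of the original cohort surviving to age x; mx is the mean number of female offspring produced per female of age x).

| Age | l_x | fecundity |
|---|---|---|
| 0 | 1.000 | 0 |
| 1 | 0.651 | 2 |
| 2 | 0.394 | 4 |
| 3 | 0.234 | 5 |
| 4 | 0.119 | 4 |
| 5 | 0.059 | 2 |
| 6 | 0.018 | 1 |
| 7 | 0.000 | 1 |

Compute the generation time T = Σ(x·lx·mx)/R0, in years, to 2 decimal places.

lx·mx: 0, 1.302, 1.576, 1.17, 0.476, 0.118, 0.018, 0 → R0 = 4.66
x·lx·mx: 0, 1.302, 3.152, 3.51, 1.904, 0.59, 0.108, 0 → Σ = 10.566
T = 10.566 / 4.66 = 2.267382… → 2.27

2.27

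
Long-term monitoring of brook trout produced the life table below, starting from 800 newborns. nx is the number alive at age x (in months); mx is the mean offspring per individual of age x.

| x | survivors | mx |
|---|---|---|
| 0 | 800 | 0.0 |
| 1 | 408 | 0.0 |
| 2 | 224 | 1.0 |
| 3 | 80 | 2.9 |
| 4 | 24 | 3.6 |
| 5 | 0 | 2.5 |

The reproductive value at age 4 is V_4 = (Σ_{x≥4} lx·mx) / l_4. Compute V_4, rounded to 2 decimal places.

lx = nx/n0 = nx/800: 1, 0.51, 0.28, 0.1, 0.03, 0
lx·mx for x ≥ 4: 0.108, 0 → sum = 0.108
V_4 = 0.108 / l_4 = 0.108 / 0.03 = 3.6 → 3.60

3.60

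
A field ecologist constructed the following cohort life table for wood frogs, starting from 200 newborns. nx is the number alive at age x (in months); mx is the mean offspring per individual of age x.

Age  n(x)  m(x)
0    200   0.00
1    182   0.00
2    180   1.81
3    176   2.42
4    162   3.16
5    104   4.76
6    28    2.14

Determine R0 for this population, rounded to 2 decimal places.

9.09

lx = nx/n0 = nx/200: 1, 0.91, 0.9, 0.88, 0.81, 0.52, 0.14
lx·mx by age: 0, 0, 1.629, 2.1296, 2.5596, 2.4752, 0.2996
R0 = Σ lx·mx = 9.093 → 9.09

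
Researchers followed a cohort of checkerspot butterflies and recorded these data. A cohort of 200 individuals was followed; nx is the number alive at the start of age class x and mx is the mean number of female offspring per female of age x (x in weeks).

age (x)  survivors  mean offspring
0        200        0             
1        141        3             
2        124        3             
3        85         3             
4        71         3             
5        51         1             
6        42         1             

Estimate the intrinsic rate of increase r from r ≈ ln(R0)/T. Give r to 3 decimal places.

lx = nx/n0 = nx/200: 1, 0.705, 0.62, 0.425, 0.355, 0.255, 0.21
R0 = Σ lx·mx = 0 + 2.115 + 1.86 + 1.275 + 1.065 + 0.255 + 0.21 = 6.78
Σ x·lx·mx = 16.455; T = 16.455/6.78 = 2.42699…
r ≈ ln(R0)/T = ln(6.78)/2.42699… = 0.78862… → 0.789

0.789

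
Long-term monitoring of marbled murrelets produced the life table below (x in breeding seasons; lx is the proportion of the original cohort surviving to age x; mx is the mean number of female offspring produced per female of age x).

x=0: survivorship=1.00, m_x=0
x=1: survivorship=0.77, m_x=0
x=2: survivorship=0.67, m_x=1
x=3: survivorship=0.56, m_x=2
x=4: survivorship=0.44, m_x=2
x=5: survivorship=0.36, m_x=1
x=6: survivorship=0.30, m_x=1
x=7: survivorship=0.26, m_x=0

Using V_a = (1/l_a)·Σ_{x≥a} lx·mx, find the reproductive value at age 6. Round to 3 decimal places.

1.000

lx·mx for x ≥ 6: 0.3, 0 → sum = 0.3
V_6 = 0.3 / l_6 = 0.3 / 0.3 = 1 → 1.000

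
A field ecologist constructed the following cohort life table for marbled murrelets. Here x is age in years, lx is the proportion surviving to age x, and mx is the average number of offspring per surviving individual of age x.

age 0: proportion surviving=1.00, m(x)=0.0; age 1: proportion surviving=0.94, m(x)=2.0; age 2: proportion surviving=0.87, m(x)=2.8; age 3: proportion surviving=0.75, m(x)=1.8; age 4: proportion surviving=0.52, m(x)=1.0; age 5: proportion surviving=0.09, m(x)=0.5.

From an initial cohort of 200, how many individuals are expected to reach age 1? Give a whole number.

188

Expected survivors = N0 · l_1 = 200 × 0.94 = 188 → 188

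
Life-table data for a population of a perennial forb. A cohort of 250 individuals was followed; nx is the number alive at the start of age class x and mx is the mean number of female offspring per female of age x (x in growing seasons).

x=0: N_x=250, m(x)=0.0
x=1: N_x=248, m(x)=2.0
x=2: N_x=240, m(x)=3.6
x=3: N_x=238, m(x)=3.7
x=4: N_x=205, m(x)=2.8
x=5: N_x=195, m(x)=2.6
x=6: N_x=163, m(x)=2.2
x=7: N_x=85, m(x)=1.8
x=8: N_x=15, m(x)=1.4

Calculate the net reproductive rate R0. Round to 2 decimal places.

15.42

lx = nx/n0 = nx/250: 1, 0.992, 0.96, 0.952, 0.82, 0.78, 0.652, 0.34, 0.06
lx·mx by age: 0, 1.984, 3.456, 3.5224, 2.296, 2.028, 1.4344, 0.612, 0.084
R0 = Σ lx·mx = 15.4168 → 15.42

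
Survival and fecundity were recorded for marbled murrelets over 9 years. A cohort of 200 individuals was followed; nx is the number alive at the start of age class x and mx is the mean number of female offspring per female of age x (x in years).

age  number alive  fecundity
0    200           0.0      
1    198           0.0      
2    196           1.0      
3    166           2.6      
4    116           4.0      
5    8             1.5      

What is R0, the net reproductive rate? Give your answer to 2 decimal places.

5.52

lx = nx/n0 = nx/200: 1, 0.99, 0.98, 0.83, 0.58, 0.04
lx·mx by age: 0, 0, 0.98, 2.158, 2.32, 0.06
R0 = Σ lx·mx = 5.518 → 5.52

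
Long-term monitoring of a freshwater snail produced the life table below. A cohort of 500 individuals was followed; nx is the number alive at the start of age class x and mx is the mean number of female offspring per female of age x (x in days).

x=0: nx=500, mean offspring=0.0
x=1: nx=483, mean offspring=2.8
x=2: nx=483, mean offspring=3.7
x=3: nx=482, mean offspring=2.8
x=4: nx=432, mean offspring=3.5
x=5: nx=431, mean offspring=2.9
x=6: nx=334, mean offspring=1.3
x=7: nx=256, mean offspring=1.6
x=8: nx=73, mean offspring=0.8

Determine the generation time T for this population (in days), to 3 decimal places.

lx = nx/n0 = nx/500: 1, 0.966, 0.966, 0.964, 0.864, 0.862, 0.668, 0.512, 0.146
lx·mx: 0, 2.7048, 3.5742, 2.6992, 3.024, 2.4998, 0.8684, 0.8192, 0.1168 → R0 = 16.3064
x·lx·mx: 0, 2.7048, 7.1484, 8.0976, 12.096, 12.499, 5.2104, 5.7344, 0.9344 → Σ = 54.425
T = 54.425 / 16.3064 = 3.337647… → 3.338

3.338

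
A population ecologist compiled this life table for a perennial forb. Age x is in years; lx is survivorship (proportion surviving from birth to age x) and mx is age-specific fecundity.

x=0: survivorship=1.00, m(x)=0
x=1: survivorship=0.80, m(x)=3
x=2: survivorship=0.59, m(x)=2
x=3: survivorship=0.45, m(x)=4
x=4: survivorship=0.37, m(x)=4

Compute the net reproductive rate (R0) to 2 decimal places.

6.86

lx·mx by age: 0, 2.4, 1.18, 1.8, 1.48
R0 = Σ lx·mx = 6.86 → 6.86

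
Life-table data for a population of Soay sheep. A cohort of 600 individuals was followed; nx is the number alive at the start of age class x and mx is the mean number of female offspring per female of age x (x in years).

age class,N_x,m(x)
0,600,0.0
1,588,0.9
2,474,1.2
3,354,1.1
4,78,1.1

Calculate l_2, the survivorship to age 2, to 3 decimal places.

l_2 = n_2/n_0 = 474/600 = 0.79 → 0.790

0.790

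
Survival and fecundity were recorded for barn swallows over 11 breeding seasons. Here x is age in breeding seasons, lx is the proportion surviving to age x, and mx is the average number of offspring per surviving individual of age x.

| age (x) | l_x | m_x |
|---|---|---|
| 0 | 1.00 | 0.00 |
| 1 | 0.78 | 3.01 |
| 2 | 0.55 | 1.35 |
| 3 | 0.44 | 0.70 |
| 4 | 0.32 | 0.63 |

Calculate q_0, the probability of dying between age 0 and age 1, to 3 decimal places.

0.220

q_0 = (l_0 − l_1) / l_0 = (1 − 0.78) / 1
     = 0.22 / 1 = 0.22 → 0.220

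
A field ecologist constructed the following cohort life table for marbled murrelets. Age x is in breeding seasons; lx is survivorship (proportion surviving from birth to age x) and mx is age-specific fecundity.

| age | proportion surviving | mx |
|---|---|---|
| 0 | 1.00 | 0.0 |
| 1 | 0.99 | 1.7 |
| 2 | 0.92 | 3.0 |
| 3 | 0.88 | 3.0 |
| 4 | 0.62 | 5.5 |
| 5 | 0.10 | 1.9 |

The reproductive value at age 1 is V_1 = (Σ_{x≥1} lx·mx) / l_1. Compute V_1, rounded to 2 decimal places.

10.79

lx·mx for x ≥ 1: 1.683, 2.76, 2.64, 3.41, 0.19 → sum = 10.683
V_1 = 10.683 / l_1 = 10.683 / 0.99 = 10.790909… → 10.79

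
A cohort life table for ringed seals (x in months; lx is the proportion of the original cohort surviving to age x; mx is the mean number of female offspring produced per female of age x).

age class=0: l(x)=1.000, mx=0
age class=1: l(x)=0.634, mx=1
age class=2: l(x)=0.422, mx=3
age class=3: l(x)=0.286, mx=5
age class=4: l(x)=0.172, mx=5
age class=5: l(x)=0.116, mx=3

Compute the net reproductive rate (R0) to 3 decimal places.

4.538

lx·mx by age: 0, 0.634, 1.266, 1.43, 0.86, 0.348
R0 = Σ lx·mx = 4.538 → 4.538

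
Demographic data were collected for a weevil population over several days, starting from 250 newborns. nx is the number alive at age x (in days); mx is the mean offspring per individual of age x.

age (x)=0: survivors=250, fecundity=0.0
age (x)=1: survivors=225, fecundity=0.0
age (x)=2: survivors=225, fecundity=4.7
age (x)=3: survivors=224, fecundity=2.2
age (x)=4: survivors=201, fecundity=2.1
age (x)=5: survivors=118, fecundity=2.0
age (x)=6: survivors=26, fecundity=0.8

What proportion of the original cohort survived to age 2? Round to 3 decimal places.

0.900

l_2 = n_2/n_0 = 225/250 = 0.9 → 0.900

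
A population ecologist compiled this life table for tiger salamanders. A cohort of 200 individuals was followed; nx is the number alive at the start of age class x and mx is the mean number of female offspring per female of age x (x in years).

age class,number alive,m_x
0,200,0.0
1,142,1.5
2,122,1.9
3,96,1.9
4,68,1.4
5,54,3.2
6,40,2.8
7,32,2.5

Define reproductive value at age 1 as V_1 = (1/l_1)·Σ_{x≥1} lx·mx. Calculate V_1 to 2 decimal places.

7.66

lx = nx/n0 = nx/200: 1, 0.71, 0.61, 0.48, 0.34, 0.27, 0.2, 0.16
lx·mx for x ≥ 1: 1.065, 1.159, 0.912, 0.476, 0.864, 0.56, 0.4 → sum = 5.436
V_1 = 5.436 / l_1 = 5.436 / 0.71 = 7.656338… → 7.66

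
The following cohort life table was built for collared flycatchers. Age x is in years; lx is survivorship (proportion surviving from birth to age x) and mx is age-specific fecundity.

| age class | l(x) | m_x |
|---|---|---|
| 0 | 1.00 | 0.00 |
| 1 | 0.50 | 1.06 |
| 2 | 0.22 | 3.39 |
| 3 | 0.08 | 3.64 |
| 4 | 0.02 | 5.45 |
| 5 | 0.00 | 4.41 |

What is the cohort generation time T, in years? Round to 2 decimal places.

lx·mx: 0, 0.53, 0.7458, 0.2912, 0.109, 0 → R0 = 1.676
x·lx·mx: 0, 0.53, 1.4916, 0.8736, 0.436, 0 → Σ = 3.3312
T = 3.3312 / 1.676 = 1.987589… → 1.99

1.99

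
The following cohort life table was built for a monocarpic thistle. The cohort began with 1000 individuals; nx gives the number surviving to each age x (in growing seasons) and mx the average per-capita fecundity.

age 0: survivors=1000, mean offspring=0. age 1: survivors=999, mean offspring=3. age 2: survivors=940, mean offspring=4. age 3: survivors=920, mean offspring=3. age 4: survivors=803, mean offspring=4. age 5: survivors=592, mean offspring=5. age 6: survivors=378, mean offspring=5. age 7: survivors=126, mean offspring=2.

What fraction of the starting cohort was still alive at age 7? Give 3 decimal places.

0.126

l_7 = n_7/n_0 = 126/1000 = 0.126 → 0.126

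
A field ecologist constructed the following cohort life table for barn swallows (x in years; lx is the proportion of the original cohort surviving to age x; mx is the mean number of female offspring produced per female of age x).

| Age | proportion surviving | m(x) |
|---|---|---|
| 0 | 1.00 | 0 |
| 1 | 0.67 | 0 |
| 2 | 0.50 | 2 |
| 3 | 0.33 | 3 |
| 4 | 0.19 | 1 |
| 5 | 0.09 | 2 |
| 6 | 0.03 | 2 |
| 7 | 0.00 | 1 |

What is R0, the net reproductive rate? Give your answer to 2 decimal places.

lx·mx by age: 0, 0, 1, 0.99, 0.19, 0.18, 0.06, 0
R0 = Σ lx·mx = 2.42 → 2.42

2.42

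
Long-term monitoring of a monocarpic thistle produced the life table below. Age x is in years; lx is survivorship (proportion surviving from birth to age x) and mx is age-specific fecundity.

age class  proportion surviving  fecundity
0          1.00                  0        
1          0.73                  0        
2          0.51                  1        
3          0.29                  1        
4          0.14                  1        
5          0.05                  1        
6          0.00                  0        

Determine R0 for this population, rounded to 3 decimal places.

0.990

lx·mx by age: 0, 0, 0.51, 0.29, 0.14, 0.05, 0
R0 = Σ lx·mx = 0.99 → 0.990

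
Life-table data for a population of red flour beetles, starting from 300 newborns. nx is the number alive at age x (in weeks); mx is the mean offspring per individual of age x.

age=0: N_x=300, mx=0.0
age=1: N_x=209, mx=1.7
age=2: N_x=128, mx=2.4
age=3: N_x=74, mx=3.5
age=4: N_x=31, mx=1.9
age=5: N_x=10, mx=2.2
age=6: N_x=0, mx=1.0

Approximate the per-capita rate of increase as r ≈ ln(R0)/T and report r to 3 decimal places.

0.578

lx = nx/n0 = nx/300: 1, 0.69667…, 0.42667…, 0.24667…, 0.10333…, 0.03333…, 0
R0 = Σ lx·mx = 0 + 1.18433… + 1.024… + 0.86333… + 0.19633… + 0.07333… + 0 = 3.341333…
Σ x·lx·mx = 6.974333…; T = 6.974333…/3.341333… = 2.08729…
r ≈ ln(R0)/T = ln(3.341333…)/2.08729… = 0.57796… → 0.578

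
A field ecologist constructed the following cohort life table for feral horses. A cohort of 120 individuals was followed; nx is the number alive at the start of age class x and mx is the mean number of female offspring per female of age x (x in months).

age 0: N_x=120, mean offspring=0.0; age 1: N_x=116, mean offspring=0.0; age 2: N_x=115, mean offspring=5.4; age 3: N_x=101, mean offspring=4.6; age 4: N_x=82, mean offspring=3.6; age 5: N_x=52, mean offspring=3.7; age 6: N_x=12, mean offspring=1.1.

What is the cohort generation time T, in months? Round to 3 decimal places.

3.062

lx = nx/n0 = nx/120: 1, 0.96667…, 0.95833…, 0.84167…, 0.68333…, 0.43333…, 0.1
lx·mx: 0, 0, 5.175…, 3.871667…, 2.46…, 1.603333…, 0.11 → R0 = 13.22…
x·lx·mx: 0, 0, 10.35…, 11.615…, 9.84…, 8.016667…, 0.66 → Σ = 40.481667…
T = 40.481667… / 13.22… = 3.062153… → 3.062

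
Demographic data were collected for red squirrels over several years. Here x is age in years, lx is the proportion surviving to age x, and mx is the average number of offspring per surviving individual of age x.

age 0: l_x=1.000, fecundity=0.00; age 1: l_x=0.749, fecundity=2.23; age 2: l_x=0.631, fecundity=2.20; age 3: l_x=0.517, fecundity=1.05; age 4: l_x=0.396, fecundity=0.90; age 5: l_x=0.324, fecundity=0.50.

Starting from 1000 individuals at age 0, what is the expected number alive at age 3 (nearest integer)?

517

Expected survivors = N0 · l_3 = 1000 × 0.517 = 517 → 517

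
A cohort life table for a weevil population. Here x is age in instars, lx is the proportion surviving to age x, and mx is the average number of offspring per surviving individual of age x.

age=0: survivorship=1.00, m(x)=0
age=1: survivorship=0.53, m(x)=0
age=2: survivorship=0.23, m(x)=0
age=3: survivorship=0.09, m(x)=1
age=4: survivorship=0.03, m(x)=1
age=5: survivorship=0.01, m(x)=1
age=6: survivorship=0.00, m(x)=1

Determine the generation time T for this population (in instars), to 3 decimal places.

lx·mx: 0, 0, 0, 0.09, 0.03, 0.01, 0 → R0 = 0.13
x·lx·mx: 0, 0, 0, 0.27, 0.12, 0.05, 0 → Σ = 0.44
T = 0.44 / 0.13 = 3.384615… → 3.385

3.385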